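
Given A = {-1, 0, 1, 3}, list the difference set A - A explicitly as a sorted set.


A - A = {a - a' : a, a' ∈ A}.
Compute a - a' for each ordered pair (a, a'):
a = -1: -1--1=0, -1-0=-1, -1-1=-2, -1-3=-4
a = 0: 0--1=1, 0-0=0, 0-1=-1, 0-3=-3
a = 1: 1--1=2, 1-0=1, 1-1=0, 1-3=-2
a = 3: 3--1=4, 3-0=3, 3-1=2, 3-3=0
Collecting distinct values (and noting 0 appears from a-a):
A - A = {-4, -3, -2, -1, 0, 1, 2, 3, 4}
|A - A| = 9

A - A = {-4, -3, -2, -1, 0, 1, 2, 3, 4}


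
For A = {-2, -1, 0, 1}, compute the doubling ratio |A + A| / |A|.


|A| = 4.
Compute A + A by enumerating all 16 pairs.
A + A = {-4, -3, -2, -1, 0, 1, 2}, so |A + A| = 7.
K = |A + A| / |A| = 7/4 (already in lowest terms) ≈ 1.7500.
Reference: AP of size 4 gives K = 7/4 ≈ 1.7500; a fully generic set of size 4 gives K ≈ 2.5000.

|A| = 4, |A + A| = 7, K = 7/4.


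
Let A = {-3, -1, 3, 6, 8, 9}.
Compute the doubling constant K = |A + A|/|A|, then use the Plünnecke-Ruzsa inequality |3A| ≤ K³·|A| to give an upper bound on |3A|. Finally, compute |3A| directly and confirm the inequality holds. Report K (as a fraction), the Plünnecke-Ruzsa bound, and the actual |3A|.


|A| = 6.
Step 1: Compute A + A by enumerating all 36 pairs.
A + A = {-6, -4, -2, 0, 2, 3, 5, 6, 7, 8, 9, 11, 12, 14, 15, 16, 17, 18}, so |A + A| = 18.
Step 2: Doubling constant K = |A + A|/|A| = 18/6 = 18/6 ≈ 3.0000.
Step 3: Plünnecke-Ruzsa gives |3A| ≤ K³·|A| = (3.0000)³ · 6 ≈ 162.0000.
Step 4: Compute 3A = A + A + A directly by enumerating all triples (a,b,c) ∈ A³; |3A| = 33.
Step 5: Check 33 ≤ 162.0000? Yes ✓.

K = 18/6, Plünnecke-Ruzsa bound K³|A| ≈ 162.0000, |3A| = 33, inequality holds.


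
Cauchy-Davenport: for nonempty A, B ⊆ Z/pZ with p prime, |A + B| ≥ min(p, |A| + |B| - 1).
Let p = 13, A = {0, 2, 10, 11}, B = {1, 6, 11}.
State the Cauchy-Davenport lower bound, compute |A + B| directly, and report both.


Cauchy-Davenport: |A + B| ≥ min(p, |A| + |B| - 1) for A, B nonempty in Z/pZ.
|A| = 4, |B| = 3, p = 13.
CD lower bound = min(13, 4 + 3 - 1) = min(13, 6) = 6.
Compute A + B mod 13 directly:
a = 0: 0+1=1, 0+6=6, 0+11=11
a = 2: 2+1=3, 2+6=8, 2+11=0
a = 10: 10+1=11, 10+6=3, 10+11=8
a = 11: 11+1=12, 11+6=4, 11+11=9
A + B = {0, 1, 3, 4, 6, 8, 9, 11, 12}, so |A + B| = 9.
Verify: 9 ≥ 6? Yes ✓.

CD lower bound = 6, actual |A + B| = 9.


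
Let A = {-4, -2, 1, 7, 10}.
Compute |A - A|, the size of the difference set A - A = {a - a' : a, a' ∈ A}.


A - A = {a - a' : a, a' ∈ A}; |A| = 5.
Bounds: 2|A|-1 ≤ |A - A| ≤ |A|² - |A| + 1, i.e. 9 ≤ |A - A| ≤ 21.
Note: 0 ∈ A - A always (from a - a). The set is symmetric: if d ∈ A - A then -d ∈ A - A.
Enumerate nonzero differences d = a - a' with a > a' (then include -d):
Positive differences: {2, 3, 5, 6, 9, 11, 12, 14}
Full difference set: {0} ∪ (positive diffs) ∪ (negative diffs).
|A - A| = 1 + 2·8 = 17 (matches direct enumeration: 17).

|A - A| = 17


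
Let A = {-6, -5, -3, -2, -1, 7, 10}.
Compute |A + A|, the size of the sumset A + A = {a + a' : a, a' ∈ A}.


A + A = {a + a' : a, a' ∈ A}; |A| = 7.
General bounds: 2|A| - 1 ≤ |A + A| ≤ |A|(|A|+1)/2, i.e. 13 ≤ |A + A| ≤ 28.
Lower bound 2|A|-1 is attained iff A is an arithmetic progression.
Enumerate sums a + a' for a ≤ a' (symmetric, so this suffices):
a = -6: -6+-6=-12, -6+-5=-11, -6+-3=-9, -6+-2=-8, -6+-1=-7, -6+7=1, -6+10=4
a = -5: -5+-5=-10, -5+-3=-8, -5+-2=-7, -5+-1=-6, -5+7=2, -5+10=5
a = -3: -3+-3=-6, -3+-2=-5, -3+-1=-4, -3+7=4, -3+10=7
a = -2: -2+-2=-4, -2+-1=-3, -2+7=5, -2+10=8
a = -1: -1+-1=-2, -1+7=6, -1+10=9
a = 7: 7+7=14, 7+10=17
a = 10: 10+10=20
Distinct sums: {-12, -11, -10, -9, -8, -7, -6, -5, -4, -3, -2, 1, 2, 4, 5, 6, 7, 8, 9, 14, 17, 20}
|A + A| = 22

|A + A| = 22


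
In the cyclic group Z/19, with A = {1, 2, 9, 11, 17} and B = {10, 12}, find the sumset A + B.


Work in Z/19Z: reduce every sum a + b modulo 19.
Enumerate all 10 pairs:
a = 1: 1+10=11, 1+12=13
a = 2: 2+10=12, 2+12=14
a = 9: 9+10=0, 9+12=2
a = 11: 11+10=2, 11+12=4
a = 17: 17+10=8, 17+12=10
Distinct residues collected: {0, 2, 4, 8, 10, 11, 12, 13, 14}
|A + B| = 9 (out of 19 total residues).

A + B = {0, 2, 4, 8, 10, 11, 12, 13, 14}


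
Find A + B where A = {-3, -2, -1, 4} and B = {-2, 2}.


A + B = {a + b : a ∈ A, b ∈ B}.
Enumerate all |A|·|B| = 4·2 = 8 pairs (a, b) and collect distinct sums.
a = -3: -3+-2=-5, -3+2=-1
a = -2: -2+-2=-4, -2+2=0
a = -1: -1+-2=-3, -1+2=1
a = 4: 4+-2=2, 4+2=6
Collecting distinct sums: A + B = {-5, -4, -3, -1, 0, 1, 2, 6}
|A + B| = 8

A + B = {-5, -4, -3, -1, 0, 1, 2, 6}


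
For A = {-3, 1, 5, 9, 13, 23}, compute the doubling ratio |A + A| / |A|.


|A| = 6.
Compute A + A by enumerating all 36 pairs.
A + A = {-6, -2, 2, 6, 10, 14, 18, 20, 22, 24, 26, 28, 32, 36, 46}, so |A + A| = 15.
K = |A + A| / |A| = 15/6 = 5/2 ≈ 2.5000.
Reference: AP of size 6 gives K = 11/6 ≈ 1.8333; a fully generic set of size 6 gives K ≈ 3.5000.

|A| = 6, |A + A| = 15, K = 15/6 = 5/2.


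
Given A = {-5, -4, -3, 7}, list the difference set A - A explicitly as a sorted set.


A - A = {a - a' : a, a' ∈ A}.
Compute a - a' for each ordered pair (a, a'):
a = -5: -5--5=0, -5--4=-1, -5--3=-2, -5-7=-12
a = -4: -4--5=1, -4--4=0, -4--3=-1, -4-7=-11
a = -3: -3--5=2, -3--4=1, -3--3=0, -3-7=-10
a = 7: 7--5=12, 7--4=11, 7--3=10, 7-7=0
Collecting distinct values (and noting 0 appears from a-a):
A - A = {-12, -11, -10, -2, -1, 0, 1, 2, 10, 11, 12}
|A - A| = 11

A - A = {-12, -11, -10, -2, -1, 0, 1, 2, 10, 11, 12}


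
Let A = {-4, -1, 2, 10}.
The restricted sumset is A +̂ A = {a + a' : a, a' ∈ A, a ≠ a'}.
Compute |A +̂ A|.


Restricted sumset: A +̂ A = {a + a' : a ∈ A, a' ∈ A, a ≠ a'}.
Equivalently, take A + A and drop any sum 2a that is achievable ONLY as a + a for a ∈ A (i.e. sums representable only with equal summands).
Enumerate pairs (a, a') with a < a' (symmetric, so each unordered pair gives one sum; this covers all a ≠ a'):
  -4 + -1 = -5
  -4 + 2 = -2
  -4 + 10 = 6
  -1 + 2 = 1
  -1 + 10 = 9
  2 + 10 = 12
Collected distinct sums: {-5, -2, 1, 6, 9, 12}
|A +̂ A| = 6
(Reference bound: |A +̂ A| ≥ 2|A| - 3 for |A| ≥ 2, with |A| = 4 giving ≥ 5.)

|A +̂ A| = 6


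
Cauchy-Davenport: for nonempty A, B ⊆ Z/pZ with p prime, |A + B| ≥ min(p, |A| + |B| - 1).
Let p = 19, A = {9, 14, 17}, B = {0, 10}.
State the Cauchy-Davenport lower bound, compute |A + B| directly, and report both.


Cauchy-Davenport: |A + B| ≥ min(p, |A| + |B| - 1) for A, B nonempty in Z/pZ.
|A| = 3, |B| = 2, p = 19.
CD lower bound = min(19, 3 + 2 - 1) = min(19, 4) = 4.
Compute A + B mod 19 directly:
a = 9: 9+0=9, 9+10=0
a = 14: 14+0=14, 14+10=5
a = 17: 17+0=17, 17+10=8
A + B = {0, 5, 8, 9, 14, 17}, so |A + B| = 6.
Verify: 6 ≥ 4? Yes ✓.

CD lower bound = 4, actual |A + B| = 6.


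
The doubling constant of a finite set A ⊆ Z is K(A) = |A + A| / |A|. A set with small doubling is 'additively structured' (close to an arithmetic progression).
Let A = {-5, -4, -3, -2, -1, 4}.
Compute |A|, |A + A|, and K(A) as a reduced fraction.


|A| = 6.
Compute A + A by enumerating all 36 pairs.
A + A = {-10, -9, -8, -7, -6, -5, -4, -3, -2, -1, 0, 1, 2, 3, 8}, so |A + A| = 15.
K = |A + A| / |A| = 15/6 = 5/2 ≈ 2.5000.
Reference: AP of size 6 gives K = 11/6 ≈ 1.8333; a fully generic set of size 6 gives K ≈ 3.5000.

|A| = 6, |A + A| = 15, K = 15/6 = 5/2.


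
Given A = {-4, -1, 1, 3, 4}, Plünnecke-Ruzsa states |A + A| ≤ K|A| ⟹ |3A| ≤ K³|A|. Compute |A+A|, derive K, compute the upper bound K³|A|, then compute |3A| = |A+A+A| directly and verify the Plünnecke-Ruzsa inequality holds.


|A| = 5.
Step 1: Compute A + A by enumerating all 25 pairs.
A + A = {-8, -5, -3, -2, -1, 0, 2, 3, 4, 5, 6, 7, 8}, so |A + A| = 13.
Step 2: Doubling constant K = |A + A|/|A| = 13/5 = 13/5 ≈ 2.6000.
Step 3: Plünnecke-Ruzsa gives |3A| ≤ K³·|A| = (2.6000)³ · 5 ≈ 87.8800.
Step 4: Compute 3A = A + A + A directly by enumerating all triples (a,b,c) ∈ A³; |3A| = 22.
Step 5: Check 22 ≤ 87.8800? Yes ✓.

K = 13/5, Plünnecke-Ruzsa bound K³|A| ≈ 87.8800, |3A| = 22, inequality holds.


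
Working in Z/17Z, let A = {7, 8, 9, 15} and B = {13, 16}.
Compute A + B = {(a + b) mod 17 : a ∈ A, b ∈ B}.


Work in Z/17Z: reduce every sum a + b modulo 17.
Enumerate all 8 pairs:
a = 7: 7+13=3, 7+16=6
a = 8: 8+13=4, 8+16=7
a = 9: 9+13=5, 9+16=8
a = 15: 15+13=11, 15+16=14
Distinct residues collected: {3, 4, 5, 6, 7, 8, 11, 14}
|A + B| = 8 (out of 17 total residues).

A + B = {3, 4, 5, 6, 7, 8, 11, 14}


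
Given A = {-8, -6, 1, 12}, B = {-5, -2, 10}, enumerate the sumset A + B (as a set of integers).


A + B = {a + b : a ∈ A, b ∈ B}.
Enumerate all |A|·|B| = 4·3 = 12 pairs (a, b) and collect distinct sums.
a = -8: -8+-5=-13, -8+-2=-10, -8+10=2
a = -6: -6+-5=-11, -6+-2=-8, -6+10=4
a = 1: 1+-5=-4, 1+-2=-1, 1+10=11
a = 12: 12+-5=7, 12+-2=10, 12+10=22
Collecting distinct sums: A + B = {-13, -11, -10, -8, -4, -1, 2, 4, 7, 10, 11, 22}
|A + B| = 12

A + B = {-13, -11, -10, -8, -4, -1, 2, 4, 7, 10, 11, 22}


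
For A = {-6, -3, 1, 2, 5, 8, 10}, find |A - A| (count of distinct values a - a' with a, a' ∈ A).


A - A = {a - a' : a, a' ∈ A}; |A| = 7.
Bounds: 2|A|-1 ≤ |A - A| ≤ |A|² - |A| + 1, i.e. 13 ≤ |A - A| ≤ 43.
Note: 0 ∈ A - A always (from a - a). The set is symmetric: if d ∈ A - A then -d ∈ A - A.
Enumerate nonzero differences d = a - a' with a > a' (then include -d):
Positive differences: {1, 2, 3, 4, 5, 6, 7, 8, 9, 11, 13, 14, 16}
Full difference set: {0} ∪ (positive diffs) ∪ (negative diffs).
|A - A| = 1 + 2·13 = 27 (matches direct enumeration: 27).

|A - A| = 27


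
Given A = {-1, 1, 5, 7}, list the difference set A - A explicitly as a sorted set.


A - A = {a - a' : a, a' ∈ A}.
Compute a - a' for each ordered pair (a, a'):
a = -1: -1--1=0, -1-1=-2, -1-5=-6, -1-7=-8
a = 1: 1--1=2, 1-1=0, 1-5=-4, 1-7=-6
a = 5: 5--1=6, 5-1=4, 5-5=0, 5-7=-2
a = 7: 7--1=8, 7-1=6, 7-5=2, 7-7=0
Collecting distinct values (and noting 0 appears from a-a):
A - A = {-8, -6, -4, -2, 0, 2, 4, 6, 8}
|A - A| = 9

A - A = {-8, -6, -4, -2, 0, 2, 4, 6, 8}


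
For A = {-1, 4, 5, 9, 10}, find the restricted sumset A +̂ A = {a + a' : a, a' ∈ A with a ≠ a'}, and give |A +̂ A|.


Restricted sumset: A +̂ A = {a + a' : a ∈ A, a' ∈ A, a ≠ a'}.
Equivalently, take A + A and drop any sum 2a that is achievable ONLY as a + a for a ∈ A (i.e. sums representable only with equal summands).
Enumerate pairs (a, a') with a < a' (symmetric, so each unordered pair gives one sum; this covers all a ≠ a'):
  -1 + 4 = 3
  -1 + 5 = 4
  -1 + 9 = 8
  -1 + 10 = 9
  4 + 5 = 9
  4 + 9 = 13
  4 + 10 = 14
  5 + 9 = 14
  5 + 10 = 15
  9 + 10 = 19
Collected distinct sums: {3, 4, 8, 9, 13, 14, 15, 19}
|A +̂ A| = 8
(Reference bound: |A +̂ A| ≥ 2|A| - 3 for |A| ≥ 2, with |A| = 5 giving ≥ 7.)

|A +̂ A| = 8


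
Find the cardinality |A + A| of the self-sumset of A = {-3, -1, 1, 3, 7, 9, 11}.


A + A = {a + a' : a, a' ∈ A}; |A| = 7.
General bounds: 2|A| - 1 ≤ |A + A| ≤ |A|(|A|+1)/2, i.e. 13 ≤ |A + A| ≤ 28.
Lower bound 2|A|-1 is attained iff A is an arithmetic progression.
Enumerate sums a + a' for a ≤ a' (symmetric, so this suffices):
a = -3: -3+-3=-6, -3+-1=-4, -3+1=-2, -3+3=0, -3+7=4, -3+9=6, -3+11=8
a = -1: -1+-1=-2, -1+1=0, -1+3=2, -1+7=6, -1+9=8, -1+11=10
a = 1: 1+1=2, 1+3=4, 1+7=8, 1+9=10, 1+11=12
a = 3: 3+3=6, 3+7=10, 3+9=12, 3+11=14
a = 7: 7+7=14, 7+9=16, 7+11=18
a = 9: 9+9=18, 9+11=20
a = 11: 11+11=22
Distinct sums: {-6, -4, -2, 0, 2, 4, 6, 8, 10, 12, 14, 16, 18, 20, 22}
|A + A| = 15

|A + A| = 15


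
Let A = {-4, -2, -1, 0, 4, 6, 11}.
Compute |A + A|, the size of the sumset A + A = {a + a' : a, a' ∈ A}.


A + A = {a + a' : a, a' ∈ A}; |A| = 7.
General bounds: 2|A| - 1 ≤ |A + A| ≤ |A|(|A|+1)/2, i.e. 13 ≤ |A + A| ≤ 28.
Lower bound 2|A|-1 is attained iff A is an arithmetic progression.
Enumerate sums a + a' for a ≤ a' (symmetric, so this suffices):
a = -4: -4+-4=-8, -4+-2=-6, -4+-1=-5, -4+0=-4, -4+4=0, -4+6=2, -4+11=7
a = -2: -2+-2=-4, -2+-1=-3, -2+0=-2, -2+4=2, -2+6=4, -2+11=9
a = -1: -1+-1=-2, -1+0=-1, -1+4=3, -1+6=5, -1+11=10
a = 0: 0+0=0, 0+4=4, 0+6=6, 0+11=11
a = 4: 4+4=8, 4+6=10, 4+11=15
a = 6: 6+6=12, 6+11=17
a = 11: 11+11=22
Distinct sums: {-8, -6, -5, -4, -3, -2, -1, 0, 2, 3, 4, 5, 6, 7, 8, 9, 10, 11, 12, 15, 17, 22}
|A + A| = 22

|A + A| = 22


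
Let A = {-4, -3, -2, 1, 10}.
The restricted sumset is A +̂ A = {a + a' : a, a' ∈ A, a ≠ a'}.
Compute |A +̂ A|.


Restricted sumset: A +̂ A = {a + a' : a ∈ A, a' ∈ A, a ≠ a'}.
Equivalently, take A + A and drop any sum 2a that is achievable ONLY as a + a for a ∈ A (i.e. sums representable only with equal summands).
Enumerate pairs (a, a') with a < a' (symmetric, so each unordered pair gives one sum; this covers all a ≠ a'):
  -4 + -3 = -7
  -4 + -2 = -6
  -4 + 1 = -3
  -4 + 10 = 6
  -3 + -2 = -5
  -3 + 1 = -2
  -3 + 10 = 7
  -2 + 1 = -1
  -2 + 10 = 8
  1 + 10 = 11
Collected distinct sums: {-7, -6, -5, -3, -2, -1, 6, 7, 8, 11}
|A +̂ A| = 10
(Reference bound: |A +̂ A| ≥ 2|A| - 3 for |A| ≥ 2, with |A| = 5 giving ≥ 7.)

|A +̂ A| = 10


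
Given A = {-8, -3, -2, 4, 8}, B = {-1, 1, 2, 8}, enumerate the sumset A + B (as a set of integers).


A + B = {a + b : a ∈ A, b ∈ B}.
Enumerate all |A|·|B| = 5·4 = 20 pairs (a, b) and collect distinct sums.
a = -8: -8+-1=-9, -8+1=-7, -8+2=-6, -8+8=0
a = -3: -3+-1=-4, -3+1=-2, -3+2=-1, -3+8=5
a = -2: -2+-1=-3, -2+1=-1, -2+2=0, -2+8=6
a = 4: 4+-1=3, 4+1=5, 4+2=6, 4+8=12
a = 8: 8+-1=7, 8+1=9, 8+2=10, 8+8=16
Collecting distinct sums: A + B = {-9, -7, -6, -4, -3, -2, -1, 0, 3, 5, 6, 7, 9, 10, 12, 16}
|A + B| = 16

A + B = {-9, -7, -6, -4, -3, -2, -1, 0, 3, 5, 6, 7, 9, 10, 12, 16}


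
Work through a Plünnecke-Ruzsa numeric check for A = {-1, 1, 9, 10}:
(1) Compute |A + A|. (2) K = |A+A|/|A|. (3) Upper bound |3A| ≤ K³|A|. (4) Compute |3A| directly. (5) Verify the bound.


|A| = 4.
Step 1: Compute A + A by enumerating all 16 pairs.
A + A = {-2, 0, 2, 8, 9, 10, 11, 18, 19, 20}, so |A + A| = 10.
Step 2: Doubling constant K = |A + A|/|A| = 10/4 = 10/4 ≈ 2.5000.
Step 3: Plünnecke-Ruzsa gives |3A| ≤ K³·|A| = (2.5000)³ · 4 ≈ 62.5000.
Step 4: Compute 3A = A + A + A directly by enumerating all triples (a,b,c) ∈ A³; |3A| = 19.
Step 5: Check 19 ≤ 62.5000? Yes ✓.

K = 10/4, Plünnecke-Ruzsa bound K³|A| ≈ 62.5000, |3A| = 19, inequality holds.


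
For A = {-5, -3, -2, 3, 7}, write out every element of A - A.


A - A = {a - a' : a, a' ∈ A}.
Compute a - a' for each ordered pair (a, a'):
a = -5: -5--5=0, -5--3=-2, -5--2=-3, -5-3=-8, -5-7=-12
a = -3: -3--5=2, -3--3=0, -3--2=-1, -3-3=-6, -3-7=-10
a = -2: -2--5=3, -2--3=1, -2--2=0, -2-3=-5, -2-7=-9
a = 3: 3--5=8, 3--3=6, 3--2=5, 3-3=0, 3-7=-4
a = 7: 7--5=12, 7--3=10, 7--2=9, 7-3=4, 7-7=0
Collecting distinct values (and noting 0 appears from a-a):
A - A = {-12, -10, -9, -8, -6, -5, -4, -3, -2, -1, 0, 1, 2, 3, 4, 5, 6, 8, 9, 10, 12}
|A - A| = 21

A - A = {-12, -10, -9, -8, -6, -5, -4, -3, -2, -1, 0, 1, 2, 3, 4, 5, 6, 8, 9, 10, 12}


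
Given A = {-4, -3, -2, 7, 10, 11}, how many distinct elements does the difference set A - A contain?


A - A = {a - a' : a, a' ∈ A}; |A| = 6.
Bounds: 2|A|-1 ≤ |A - A| ≤ |A|² - |A| + 1, i.e. 11 ≤ |A - A| ≤ 31.
Note: 0 ∈ A - A always (from a - a). The set is symmetric: if d ∈ A - A then -d ∈ A - A.
Enumerate nonzero differences d = a - a' with a > a' (then include -d):
Positive differences: {1, 2, 3, 4, 9, 10, 11, 12, 13, 14, 15}
Full difference set: {0} ∪ (positive diffs) ∪ (negative diffs).
|A - A| = 1 + 2·11 = 23 (matches direct enumeration: 23).

|A - A| = 23


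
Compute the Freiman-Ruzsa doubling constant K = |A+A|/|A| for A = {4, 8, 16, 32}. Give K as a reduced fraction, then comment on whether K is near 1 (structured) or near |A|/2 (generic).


|A| = 4.
Compute A + A by enumerating all 16 pairs.
A + A = {8, 12, 16, 20, 24, 32, 36, 40, 48, 64}, so |A + A| = 10.
K = |A + A| / |A| = 10/4 = 5/2 ≈ 2.5000.
Reference: AP of size 4 gives K = 7/4 ≈ 1.7500; a fully generic set of size 4 gives K ≈ 2.5000.

|A| = 4, |A + A| = 10, K = 10/4 = 5/2.


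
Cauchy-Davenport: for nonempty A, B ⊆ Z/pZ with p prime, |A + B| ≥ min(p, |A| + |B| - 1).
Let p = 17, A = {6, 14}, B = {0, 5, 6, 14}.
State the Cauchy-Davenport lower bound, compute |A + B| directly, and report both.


Cauchy-Davenport: |A + B| ≥ min(p, |A| + |B| - 1) for A, B nonempty in Z/pZ.
|A| = 2, |B| = 4, p = 17.
CD lower bound = min(17, 2 + 4 - 1) = min(17, 5) = 5.
Compute A + B mod 17 directly:
a = 6: 6+0=6, 6+5=11, 6+6=12, 6+14=3
a = 14: 14+0=14, 14+5=2, 14+6=3, 14+14=11
A + B = {2, 3, 6, 11, 12, 14}, so |A + B| = 6.
Verify: 6 ≥ 5? Yes ✓.

CD lower bound = 5, actual |A + B| = 6.


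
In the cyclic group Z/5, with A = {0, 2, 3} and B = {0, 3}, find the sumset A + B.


Work in Z/5Z: reduce every sum a + b modulo 5.
Enumerate all 6 pairs:
a = 0: 0+0=0, 0+3=3
a = 2: 2+0=2, 2+3=0
a = 3: 3+0=3, 3+3=1
Distinct residues collected: {0, 1, 2, 3}
|A + B| = 4 (out of 5 total residues).

A + B = {0, 1, 2, 3}


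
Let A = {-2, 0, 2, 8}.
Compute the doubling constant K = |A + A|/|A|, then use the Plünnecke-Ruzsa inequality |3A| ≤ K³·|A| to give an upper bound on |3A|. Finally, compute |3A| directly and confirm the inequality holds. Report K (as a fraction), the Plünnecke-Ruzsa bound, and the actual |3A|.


|A| = 4.
Step 1: Compute A + A by enumerating all 16 pairs.
A + A = {-4, -2, 0, 2, 4, 6, 8, 10, 16}, so |A + A| = 9.
Step 2: Doubling constant K = |A + A|/|A| = 9/4 = 9/4 ≈ 2.2500.
Step 3: Plünnecke-Ruzsa gives |3A| ≤ K³·|A| = (2.2500)³ · 4 ≈ 45.5625.
Step 4: Compute 3A = A + A + A directly by enumerating all triples (a,b,c) ∈ A³; |3A| = 14.
Step 5: Check 14 ≤ 45.5625? Yes ✓.

K = 9/4, Plünnecke-Ruzsa bound K³|A| ≈ 45.5625, |3A| = 14, inequality holds.


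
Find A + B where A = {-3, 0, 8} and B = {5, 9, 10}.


A + B = {a + b : a ∈ A, b ∈ B}.
Enumerate all |A|·|B| = 3·3 = 9 pairs (a, b) and collect distinct sums.
a = -3: -3+5=2, -3+9=6, -3+10=7
a = 0: 0+5=5, 0+9=9, 0+10=10
a = 8: 8+5=13, 8+9=17, 8+10=18
Collecting distinct sums: A + B = {2, 5, 6, 7, 9, 10, 13, 17, 18}
|A + B| = 9

A + B = {2, 5, 6, 7, 9, 10, 13, 17, 18}


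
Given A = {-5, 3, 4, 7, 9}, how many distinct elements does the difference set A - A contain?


A - A = {a - a' : a, a' ∈ A}; |A| = 5.
Bounds: 2|A|-1 ≤ |A - A| ≤ |A|² - |A| + 1, i.e. 9 ≤ |A - A| ≤ 21.
Note: 0 ∈ A - A always (from a - a). The set is symmetric: if d ∈ A - A then -d ∈ A - A.
Enumerate nonzero differences d = a - a' with a > a' (then include -d):
Positive differences: {1, 2, 3, 4, 5, 6, 8, 9, 12, 14}
Full difference set: {0} ∪ (positive diffs) ∪ (negative diffs).
|A - A| = 1 + 2·10 = 21 (matches direct enumeration: 21).

|A - A| = 21


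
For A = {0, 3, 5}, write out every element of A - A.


A - A = {a - a' : a, a' ∈ A}.
Compute a - a' for each ordered pair (a, a'):
a = 0: 0-0=0, 0-3=-3, 0-5=-5
a = 3: 3-0=3, 3-3=0, 3-5=-2
a = 5: 5-0=5, 5-3=2, 5-5=0
Collecting distinct values (and noting 0 appears from a-a):
A - A = {-5, -3, -2, 0, 2, 3, 5}
|A - A| = 7

A - A = {-5, -3, -2, 0, 2, 3, 5}


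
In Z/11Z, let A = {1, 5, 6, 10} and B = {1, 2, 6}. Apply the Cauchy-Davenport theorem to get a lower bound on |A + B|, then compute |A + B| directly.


Cauchy-Davenport: |A + B| ≥ min(p, |A| + |B| - 1) for A, B nonempty in Z/pZ.
|A| = 4, |B| = 3, p = 11.
CD lower bound = min(11, 4 + 3 - 1) = min(11, 6) = 6.
Compute A + B mod 11 directly:
a = 1: 1+1=2, 1+2=3, 1+6=7
a = 5: 5+1=6, 5+2=7, 5+6=0
a = 6: 6+1=7, 6+2=8, 6+6=1
a = 10: 10+1=0, 10+2=1, 10+6=5
A + B = {0, 1, 2, 3, 5, 6, 7, 8}, so |A + B| = 8.
Verify: 8 ≥ 6? Yes ✓.

CD lower bound = 6, actual |A + B| = 8.


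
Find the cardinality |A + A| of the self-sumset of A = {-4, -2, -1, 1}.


A + A = {a + a' : a, a' ∈ A}; |A| = 4.
General bounds: 2|A| - 1 ≤ |A + A| ≤ |A|(|A|+1)/2, i.e. 7 ≤ |A + A| ≤ 10.
Lower bound 2|A|-1 is attained iff A is an arithmetic progression.
Enumerate sums a + a' for a ≤ a' (symmetric, so this suffices):
a = -4: -4+-4=-8, -4+-2=-6, -4+-1=-5, -4+1=-3
a = -2: -2+-2=-4, -2+-1=-3, -2+1=-1
a = -1: -1+-1=-2, -1+1=0
a = 1: 1+1=2
Distinct sums: {-8, -6, -5, -4, -3, -2, -1, 0, 2}
|A + A| = 9

|A + A| = 9


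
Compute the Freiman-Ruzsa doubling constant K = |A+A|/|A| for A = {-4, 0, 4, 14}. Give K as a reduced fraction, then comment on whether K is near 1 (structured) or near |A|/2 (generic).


|A| = 4.
Compute A + A by enumerating all 16 pairs.
A + A = {-8, -4, 0, 4, 8, 10, 14, 18, 28}, so |A + A| = 9.
K = |A + A| / |A| = 9/4 (already in lowest terms) ≈ 2.2500.
Reference: AP of size 4 gives K = 7/4 ≈ 1.7500; a fully generic set of size 4 gives K ≈ 2.5000.

|A| = 4, |A + A| = 9, K = 9/4.


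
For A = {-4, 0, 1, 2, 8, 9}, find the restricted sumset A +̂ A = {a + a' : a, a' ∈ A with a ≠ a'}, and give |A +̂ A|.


Restricted sumset: A +̂ A = {a + a' : a ∈ A, a' ∈ A, a ≠ a'}.
Equivalently, take A + A and drop any sum 2a that is achievable ONLY as a + a for a ∈ A (i.e. sums representable only with equal summands).
Enumerate pairs (a, a') with a < a' (symmetric, so each unordered pair gives one sum; this covers all a ≠ a'):
  -4 + 0 = -4
  -4 + 1 = -3
  -4 + 2 = -2
  -4 + 8 = 4
  -4 + 9 = 5
  0 + 1 = 1
  0 + 2 = 2
  0 + 8 = 8
  0 + 9 = 9
  1 + 2 = 3
  1 + 8 = 9
  1 + 9 = 10
  2 + 8 = 10
  2 + 9 = 11
  8 + 9 = 17
Collected distinct sums: {-4, -3, -2, 1, 2, 3, 4, 5, 8, 9, 10, 11, 17}
|A +̂ A| = 13
(Reference bound: |A +̂ A| ≥ 2|A| - 3 for |A| ≥ 2, with |A| = 6 giving ≥ 9.)

|A +̂ A| = 13


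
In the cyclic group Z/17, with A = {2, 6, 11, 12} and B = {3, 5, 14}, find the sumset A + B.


Work in Z/17Z: reduce every sum a + b modulo 17.
Enumerate all 12 pairs:
a = 2: 2+3=5, 2+5=7, 2+14=16
a = 6: 6+3=9, 6+5=11, 6+14=3
a = 11: 11+3=14, 11+5=16, 11+14=8
a = 12: 12+3=15, 12+5=0, 12+14=9
Distinct residues collected: {0, 3, 5, 7, 8, 9, 11, 14, 15, 16}
|A + B| = 10 (out of 17 total residues).

A + B = {0, 3, 5, 7, 8, 9, 11, 14, 15, 16}


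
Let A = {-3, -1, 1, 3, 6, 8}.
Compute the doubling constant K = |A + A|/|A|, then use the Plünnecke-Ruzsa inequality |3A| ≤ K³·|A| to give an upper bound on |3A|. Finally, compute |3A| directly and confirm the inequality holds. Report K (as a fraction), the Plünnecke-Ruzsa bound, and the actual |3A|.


|A| = 6.
Step 1: Compute A + A by enumerating all 36 pairs.
A + A = {-6, -4, -2, 0, 2, 3, 4, 5, 6, 7, 9, 11, 12, 14, 16}, so |A + A| = 15.
Step 2: Doubling constant K = |A + A|/|A| = 15/6 = 15/6 ≈ 2.5000.
Step 3: Plünnecke-Ruzsa gives |3A| ≤ K³·|A| = (2.5000)³ · 6 ≈ 93.7500.
Step 4: Compute 3A = A + A + A directly by enumerating all triples (a,b,c) ∈ A³; |3A| = 27.
Step 5: Check 27 ≤ 93.7500? Yes ✓.

K = 15/6, Plünnecke-Ruzsa bound K³|A| ≈ 93.7500, |3A| = 27, inequality holds.


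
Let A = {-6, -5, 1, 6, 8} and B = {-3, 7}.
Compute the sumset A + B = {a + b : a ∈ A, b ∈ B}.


A + B = {a + b : a ∈ A, b ∈ B}.
Enumerate all |A|·|B| = 5·2 = 10 pairs (a, b) and collect distinct sums.
a = -6: -6+-3=-9, -6+7=1
a = -5: -5+-3=-8, -5+7=2
a = 1: 1+-3=-2, 1+7=8
a = 6: 6+-3=3, 6+7=13
a = 8: 8+-3=5, 8+7=15
Collecting distinct sums: A + B = {-9, -8, -2, 1, 2, 3, 5, 8, 13, 15}
|A + B| = 10

A + B = {-9, -8, -2, 1, 2, 3, 5, 8, 13, 15}


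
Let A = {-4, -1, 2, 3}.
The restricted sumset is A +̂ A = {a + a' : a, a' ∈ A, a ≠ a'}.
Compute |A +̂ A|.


Restricted sumset: A +̂ A = {a + a' : a ∈ A, a' ∈ A, a ≠ a'}.
Equivalently, take A + A and drop any sum 2a that is achievable ONLY as a + a for a ∈ A (i.e. sums representable only with equal summands).
Enumerate pairs (a, a') with a < a' (symmetric, so each unordered pair gives one sum; this covers all a ≠ a'):
  -4 + -1 = -5
  -4 + 2 = -2
  -4 + 3 = -1
  -1 + 2 = 1
  -1 + 3 = 2
  2 + 3 = 5
Collected distinct sums: {-5, -2, -1, 1, 2, 5}
|A +̂ A| = 6
(Reference bound: |A +̂ A| ≥ 2|A| - 3 for |A| ≥ 2, with |A| = 4 giving ≥ 5.)

|A +̂ A| = 6


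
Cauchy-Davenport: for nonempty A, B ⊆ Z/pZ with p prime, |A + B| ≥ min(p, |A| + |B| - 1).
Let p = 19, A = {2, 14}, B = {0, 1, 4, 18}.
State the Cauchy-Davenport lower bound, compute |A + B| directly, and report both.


Cauchy-Davenport: |A + B| ≥ min(p, |A| + |B| - 1) for A, B nonempty in Z/pZ.
|A| = 2, |B| = 4, p = 19.
CD lower bound = min(19, 2 + 4 - 1) = min(19, 5) = 5.
Compute A + B mod 19 directly:
a = 2: 2+0=2, 2+1=3, 2+4=6, 2+18=1
a = 14: 14+0=14, 14+1=15, 14+4=18, 14+18=13
A + B = {1, 2, 3, 6, 13, 14, 15, 18}, so |A + B| = 8.
Verify: 8 ≥ 5? Yes ✓.

CD lower bound = 5, actual |A + B| = 8.


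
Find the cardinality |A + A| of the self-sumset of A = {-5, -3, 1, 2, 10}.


A + A = {a + a' : a, a' ∈ A}; |A| = 5.
General bounds: 2|A| - 1 ≤ |A + A| ≤ |A|(|A|+1)/2, i.e. 9 ≤ |A + A| ≤ 15.
Lower bound 2|A|-1 is attained iff A is an arithmetic progression.
Enumerate sums a + a' for a ≤ a' (symmetric, so this suffices):
a = -5: -5+-5=-10, -5+-3=-8, -5+1=-4, -5+2=-3, -5+10=5
a = -3: -3+-3=-6, -3+1=-2, -3+2=-1, -3+10=7
a = 1: 1+1=2, 1+2=3, 1+10=11
a = 2: 2+2=4, 2+10=12
a = 10: 10+10=20
Distinct sums: {-10, -8, -6, -4, -3, -2, -1, 2, 3, 4, 5, 7, 11, 12, 20}
|A + A| = 15

|A + A| = 15


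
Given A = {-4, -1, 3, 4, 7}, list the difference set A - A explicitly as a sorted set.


A - A = {a - a' : a, a' ∈ A}.
Compute a - a' for each ordered pair (a, a'):
a = -4: -4--4=0, -4--1=-3, -4-3=-7, -4-4=-8, -4-7=-11
a = -1: -1--4=3, -1--1=0, -1-3=-4, -1-4=-5, -1-7=-8
a = 3: 3--4=7, 3--1=4, 3-3=0, 3-4=-1, 3-7=-4
a = 4: 4--4=8, 4--1=5, 4-3=1, 4-4=0, 4-7=-3
a = 7: 7--4=11, 7--1=8, 7-3=4, 7-4=3, 7-7=0
Collecting distinct values (and noting 0 appears from a-a):
A - A = {-11, -8, -7, -5, -4, -3, -1, 0, 1, 3, 4, 5, 7, 8, 11}
|A - A| = 15

A - A = {-11, -8, -7, -5, -4, -3, -1, 0, 1, 3, 4, 5, 7, 8, 11}


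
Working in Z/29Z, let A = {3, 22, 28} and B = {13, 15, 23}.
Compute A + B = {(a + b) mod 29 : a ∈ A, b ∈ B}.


Work in Z/29Z: reduce every sum a + b modulo 29.
Enumerate all 9 pairs:
a = 3: 3+13=16, 3+15=18, 3+23=26
a = 22: 22+13=6, 22+15=8, 22+23=16
a = 28: 28+13=12, 28+15=14, 28+23=22
Distinct residues collected: {6, 8, 12, 14, 16, 18, 22, 26}
|A + B| = 8 (out of 29 total residues).

A + B = {6, 8, 12, 14, 16, 18, 22, 26}


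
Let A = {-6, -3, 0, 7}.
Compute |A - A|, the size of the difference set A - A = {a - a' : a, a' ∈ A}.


A - A = {a - a' : a, a' ∈ A}; |A| = 4.
Bounds: 2|A|-1 ≤ |A - A| ≤ |A|² - |A| + 1, i.e. 7 ≤ |A - A| ≤ 13.
Note: 0 ∈ A - A always (from a - a). The set is symmetric: if d ∈ A - A then -d ∈ A - A.
Enumerate nonzero differences d = a - a' with a > a' (then include -d):
Positive differences: {3, 6, 7, 10, 13}
Full difference set: {0} ∪ (positive diffs) ∪ (negative diffs).
|A - A| = 1 + 2·5 = 11 (matches direct enumeration: 11).

|A - A| = 11


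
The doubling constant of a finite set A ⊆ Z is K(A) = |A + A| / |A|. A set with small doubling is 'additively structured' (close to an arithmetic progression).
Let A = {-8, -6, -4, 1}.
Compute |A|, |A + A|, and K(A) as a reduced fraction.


|A| = 4.
Compute A + A by enumerating all 16 pairs.
A + A = {-16, -14, -12, -10, -8, -7, -5, -3, 2}, so |A + A| = 9.
K = |A + A| / |A| = 9/4 (already in lowest terms) ≈ 2.2500.
Reference: AP of size 4 gives K = 7/4 ≈ 1.7500; a fully generic set of size 4 gives K ≈ 2.5000.

|A| = 4, |A + A| = 9, K = 9/4.


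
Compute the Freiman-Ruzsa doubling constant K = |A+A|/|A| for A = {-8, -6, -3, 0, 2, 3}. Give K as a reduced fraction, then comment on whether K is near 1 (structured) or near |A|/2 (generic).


|A| = 6.
Compute A + A by enumerating all 36 pairs.
A + A = {-16, -14, -12, -11, -9, -8, -6, -5, -4, -3, -1, 0, 2, 3, 4, 5, 6}, so |A + A| = 17.
K = |A + A| / |A| = 17/6 (already in lowest terms) ≈ 2.8333.
Reference: AP of size 6 gives K = 11/6 ≈ 1.8333; a fully generic set of size 6 gives K ≈ 3.5000.

|A| = 6, |A + A| = 17, K = 17/6.


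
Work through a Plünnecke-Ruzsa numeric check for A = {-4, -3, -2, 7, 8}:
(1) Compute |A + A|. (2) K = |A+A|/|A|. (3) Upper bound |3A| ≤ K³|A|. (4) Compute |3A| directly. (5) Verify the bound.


|A| = 5.
Step 1: Compute A + A by enumerating all 25 pairs.
A + A = {-8, -7, -6, -5, -4, 3, 4, 5, 6, 14, 15, 16}, so |A + A| = 12.
Step 2: Doubling constant K = |A + A|/|A| = 12/5 = 12/5 ≈ 2.4000.
Step 3: Plünnecke-Ruzsa gives |3A| ≤ K³·|A| = (2.4000)³ · 5 ≈ 69.1200.
Step 4: Compute 3A = A + A + A directly by enumerating all triples (a,b,c) ∈ A³; |3A| = 22.
Step 5: Check 22 ≤ 69.1200? Yes ✓.

K = 12/5, Plünnecke-Ruzsa bound K³|A| ≈ 69.1200, |3A| = 22, inequality holds.


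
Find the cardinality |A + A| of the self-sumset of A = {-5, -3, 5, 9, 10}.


A + A = {a + a' : a, a' ∈ A}; |A| = 5.
General bounds: 2|A| - 1 ≤ |A + A| ≤ |A|(|A|+1)/2, i.e. 9 ≤ |A + A| ≤ 15.
Lower bound 2|A|-1 is attained iff A is an arithmetic progression.
Enumerate sums a + a' for a ≤ a' (symmetric, so this suffices):
a = -5: -5+-5=-10, -5+-3=-8, -5+5=0, -5+9=4, -5+10=5
a = -3: -3+-3=-6, -3+5=2, -3+9=6, -3+10=7
a = 5: 5+5=10, 5+9=14, 5+10=15
a = 9: 9+9=18, 9+10=19
a = 10: 10+10=20
Distinct sums: {-10, -8, -6, 0, 2, 4, 5, 6, 7, 10, 14, 15, 18, 19, 20}
|A + A| = 15

|A + A| = 15


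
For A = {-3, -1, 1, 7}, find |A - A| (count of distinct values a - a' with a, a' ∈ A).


A - A = {a - a' : a, a' ∈ A}; |A| = 4.
Bounds: 2|A|-1 ≤ |A - A| ≤ |A|² - |A| + 1, i.e. 7 ≤ |A - A| ≤ 13.
Note: 0 ∈ A - A always (from a - a). The set is symmetric: if d ∈ A - A then -d ∈ A - A.
Enumerate nonzero differences d = a - a' with a > a' (then include -d):
Positive differences: {2, 4, 6, 8, 10}
Full difference set: {0} ∪ (positive diffs) ∪ (negative diffs).
|A - A| = 1 + 2·5 = 11 (matches direct enumeration: 11).

|A - A| = 11


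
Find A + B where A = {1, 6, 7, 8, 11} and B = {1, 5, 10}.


A + B = {a + b : a ∈ A, b ∈ B}.
Enumerate all |A|·|B| = 5·3 = 15 pairs (a, b) and collect distinct sums.
a = 1: 1+1=2, 1+5=6, 1+10=11
a = 6: 6+1=7, 6+5=11, 6+10=16
a = 7: 7+1=8, 7+5=12, 7+10=17
a = 8: 8+1=9, 8+5=13, 8+10=18
a = 11: 11+1=12, 11+5=16, 11+10=21
Collecting distinct sums: A + B = {2, 6, 7, 8, 9, 11, 12, 13, 16, 17, 18, 21}
|A + B| = 12

A + B = {2, 6, 7, 8, 9, 11, 12, 13, 16, 17, 18, 21}


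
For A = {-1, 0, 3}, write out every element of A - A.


A - A = {a - a' : a, a' ∈ A}.
Compute a - a' for each ordered pair (a, a'):
a = -1: -1--1=0, -1-0=-1, -1-3=-4
a = 0: 0--1=1, 0-0=0, 0-3=-3
a = 3: 3--1=4, 3-0=3, 3-3=0
Collecting distinct values (and noting 0 appears from a-a):
A - A = {-4, -3, -1, 0, 1, 3, 4}
|A - A| = 7

A - A = {-4, -3, -1, 0, 1, 3, 4}


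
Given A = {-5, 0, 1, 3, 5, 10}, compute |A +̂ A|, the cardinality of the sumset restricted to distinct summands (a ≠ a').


Restricted sumset: A +̂ A = {a + a' : a ∈ A, a' ∈ A, a ≠ a'}.
Equivalently, take A + A and drop any sum 2a that is achievable ONLY as a + a for a ∈ A (i.e. sums representable only with equal summands).
Enumerate pairs (a, a') with a < a' (symmetric, so each unordered pair gives one sum; this covers all a ≠ a'):
  -5 + 0 = -5
  -5 + 1 = -4
  -5 + 3 = -2
  -5 + 5 = 0
  -5 + 10 = 5
  0 + 1 = 1
  0 + 3 = 3
  0 + 5 = 5
  0 + 10 = 10
  1 + 3 = 4
  1 + 5 = 6
  1 + 10 = 11
  3 + 5 = 8
  3 + 10 = 13
  5 + 10 = 15
Collected distinct sums: {-5, -4, -2, 0, 1, 3, 4, 5, 6, 8, 10, 11, 13, 15}
|A +̂ A| = 14
(Reference bound: |A +̂ A| ≥ 2|A| - 3 for |A| ≥ 2, with |A| = 6 giving ≥ 9.)

|A +̂ A| = 14


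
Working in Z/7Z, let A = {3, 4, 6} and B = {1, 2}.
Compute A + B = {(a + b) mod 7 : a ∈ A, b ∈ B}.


Work in Z/7Z: reduce every sum a + b modulo 7.
Enumerate all 6 pairs:
a = 3: 3+1=4, 3+2=5
a = 4: 4+1=5, 4+2=6
a = 6: 6+1=0, 6+2=1
Distinct residues collected: {0, 1, 4, 5, 6}
|A + B| = 5 (out of 7 total residues).

A + B = {0, 1, 4, 5, 6}


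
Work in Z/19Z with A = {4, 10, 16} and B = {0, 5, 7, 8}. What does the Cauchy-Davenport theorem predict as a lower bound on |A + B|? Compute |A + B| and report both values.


Cauchy-Davenport: |A + B| ≥ min(p, |A| + |B| - 1) for A, B nonempty in Z/pZ.
|A| = 3, |B| = 4, p = 19.
CD lower bound = min(19, 3 + 4 - 1) = min(19, 6) = 6.
Compute A + B mod 19 directly:
a = 4: 4+0=4, 4+5=9, 4+7=11, 4+8=12
a = 10: 10+0=10, 10+5=15, 10+7=17, 10+8=18
a = 16: 16+0=16, 16+5=2, 16+7=4, 16+8=5
A + B = {2, 4, 5, 9, 10, 11, 12, 15, 16, 17, 18}, so |A + B| = 11.
Verify: 11 ≥ 6? Yes ✓.

CD lower bound = 6, actual |A + B| = 11.


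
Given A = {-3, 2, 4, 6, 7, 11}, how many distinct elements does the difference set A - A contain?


A - A = {a - a' : a, a' ∈ A}; |A| = 6.
Bounds: 2|A|-1 ≤ |A - A| ≤ |A|² - |A| + 1, i.e. 11 ≤ |A - A| ≤ 31.
Note: 0 ∈ A - A always (from a - a). The set is symmetric: if d ∈ A - A then -d ∈ A - A.
Enumerate nonzero differences d = a - a' with a > a' (then include -d):
Positive differences: {1, 2, 3, 4, 5, 7, 9, 10, 14}
Full difference set: {0} ∪ (positive diffs) ∪ (negative diffs).
|A - A| = 1 + 2·9 = 19 (matches direct enumeration: 19).

|A - A| = 19


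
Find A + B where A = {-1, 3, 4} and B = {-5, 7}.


A + B = {a + b : a ∈ A, b ∈ B}.
Enumerate all |A|·|B| = 3·2 = 6 pairs (a, b) and collect distinct sums.
a = -1: -1+-5=-6, -1+7=6
a = 3: 3+-5=-2, 3+7=10
a = 4: 4+-5=-1, 4+7=11
Collecting distinct sums: A + B = {-6, -2, -1, 6, 10, 11}
|A + B| = 6

A + B = {-6, -2, -1, 6, 10, 11}


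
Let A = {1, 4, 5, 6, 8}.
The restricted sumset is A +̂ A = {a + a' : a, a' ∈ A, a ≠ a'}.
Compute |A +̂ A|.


Restricted sumset: A +̂ A = {a + a' : a ∈ A, a' ∈ A, a ≠ a'}.
Equivalently, take A + A and drop any sum 2a that is achievable ONLY as a + a for a ∈ A (i.e. sums representable only with equal summands).
Enumerate pairs (a, a') with a < a' (symmetric, so each unordered pair gives one sum; this covers all a ≠ a'):
  1 + 4 = 5
  1 + 5 = 6
  1 + 6 = 7
  1 + 8 = 9
  4 + 5 = 9
  4 + 6 = 10
  4 + 8 = 12
  5 + 6 = 11
  5 + 8 = 13
  6 + 8 = 14
Collected distinct sums: {5, 6, 7, 9, 10, 11, 12, 13, 14}
|A +̂ A| = 9
(Reference bound: |A +̂ A| ≥ 2|A| - 3 for |A| ≥ 2, with |A| = 5 giving ≥ 7.)

|A +̂ A| = 9


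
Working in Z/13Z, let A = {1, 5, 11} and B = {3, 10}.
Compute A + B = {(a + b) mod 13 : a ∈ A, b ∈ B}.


Work in Z/13Z: reduce every sum a + b modulo 13.
Enumerate all 6 pairs:
a = 1: 1+3=4, 1+10=11
a = 5: 5+3=8, 5+10=2
a = 11: 11+3=1, 11+10=8
Distinct residues collected: {1, 2, 4, 8, 11}
|A + B| = 5 (out of 13 total residues).

A + B = {1, 2, 4, 8, 11}


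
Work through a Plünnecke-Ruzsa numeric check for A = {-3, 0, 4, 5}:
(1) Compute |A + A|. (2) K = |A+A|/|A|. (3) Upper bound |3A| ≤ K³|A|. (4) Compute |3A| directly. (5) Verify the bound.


|A| = 4.
Step 1: Compute A + A by enumerating all 16 pairs.
A + A = {-6, -3, 0, 1, 2, 4, 5, 8, 9, 10}, so |A + A| = 10.
Step 2: Doubling constant K = |A + A|/|A| = 10/4 = 10/4 ≈ 2.5000.
Step 3: Plünnecke-Ruzsa gives |3A| ≤ K³·|A| = (2.5000)³ · 4 ≈ 62.5000.
Step 4: Compute 3A = A + A + A directly by enumerating all triples (a,b,c) ∈ A³; |3A| = 19.
Step 5: Check 19 ≤ 62.5000? Yes ✓.

K = 10/4, Plünnecke-Ruzsa bound K³|A| ≈ 62.5000, |3A| = 19, inequality holds.


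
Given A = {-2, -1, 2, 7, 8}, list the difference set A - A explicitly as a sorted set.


A - A = {a - a' : a, a' ∈ A}.
Compute a - a' for each ordered pair (a, a'):
a = -2: -2--2=0, -2--1=-1, -2-2=-4, -2-7=-9, -2-8=-10
a = -1: -1--2=1, -1--1=0, -1-2=-3, -1-7=-8, -1-8=-9
a = 2: 2--2=4, 2--1=3, 2-2=0, 2-7=-5, 2-8=-6
a = 7: 7--2=9, 7--1=8, 7-2=5, 7-7=0, 7-8=-1
a = 8: 8--2=10, 8--1=9, 8-2=6, 8-7=1, 8-8=0
Collecting distinct values (and noting 0 appears from a-a):
A - A = {-10, -9, -8, -6, -5, -4, -3, -1, 0, 1, 3, 4, 5, 6, 8, 9, 10}
|A - A| = 17

A - A = {-10, -9, -8, -6, -5, -4, -3, -1, 0, 1, 3, 4, 5, 6, 8, 9, 10}


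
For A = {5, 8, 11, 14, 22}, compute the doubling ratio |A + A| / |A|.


|A| = 5.
Compute A + A by enumerating all 25 pairs.
A + A = {10, 13, 16, 19, 22, 25, 27, 28, 30, 33, 36, 44}, so |A + A| = 12.
K = |A + A| / |A| = 12/5 (already in lowest terms) ≈ 2.4000.
Reference: AP of size 5 gives K = 9/5 ≈ 1.8000; a fully generic set of size 5 gives K ≈ 3.0000.

|A| = 5, |A + A| = 12, K = 12/5.


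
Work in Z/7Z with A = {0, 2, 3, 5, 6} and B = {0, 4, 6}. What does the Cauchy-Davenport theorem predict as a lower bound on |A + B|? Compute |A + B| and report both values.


Cauchy-Davenport: |A + B| ≥ min(p, |A| + |B| - 1) for A, B nonempty in Z/pZ.
|A| = 5, |B| = 3, p = 7.
CD lower bound = min(7, 5 + 3 - 1) = min(7, 7) = 7.
Compute A + B mod 7 directly:
a = 0: 0+0=0, 0+4=4, 0+6=6
a = 2: 2+0=2, 2+4=6, 2+6=1
a = 3: 3+0=3, 3+4=0, 3+6=2
a = 5: 5+0=5, 5+4=2, 5+6=4
a = 6: 6+0=6, 6+4=3, 6+6=5
A + B = {0, 1, 2, 3, 4, 5, 6}, so |A + B| = 7.
Verify: 7 ≥ 7? Yes ✓.

CD lower bound = 7, actual |A + B| = 7.


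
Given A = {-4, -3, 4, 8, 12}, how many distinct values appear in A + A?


A + A = {a + a' : a, a' ∈ A}; |A| = 5.
General bounds: 2|A| - 1 ≤ |A + A| ≤ |A|(|A|+1)/2, i.e. 9 ≤ |A + A| ≤ 15.
Lower bound 2|A|-1 is attained iff A is an arithmetic progression.
Enumerate sums a + a' for a ≤ a' (symmetric, so this suffices):
a = -4: -4+-4=-8, -4+-3=-7, -4+4=0, -4+8=4, -4+12=8
a = -3: -3+-3=-6, -3+4=1, -3+8=5, -3+12=9
a = 4: 4+4=8, 4+8=12, 4+12=16
a = 8: 8+8=16, 8+12=20
a = 12: 12+12=24
Distinct sums: {-8, -7, -6, 0, 1, 4, 5, 8, 9, 12, 16, 20, 24}
|A + A| = 13

|A + A| = 13


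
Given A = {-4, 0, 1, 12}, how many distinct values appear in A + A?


A + A = {a + a' : a, a' ∈ A}; |A| = 4.
General bounds: 2|A| - 1 ≤ |A + A| ≤ |A|(|A|+1)/2, i.e. 7 ≤ |A + A| ≤ 10.
Lower bound 2|A|-1 is attained iff A is an arithmetic progression.
Enumerate sums a + a' for a ≤ a' (symmetric, so this suffices):
a = -4: -4+-4=-8, -4+0=-4, -4+1=-3, -4+12=8
a = 0: 0+0=0, 0+1=1, 0+12=12
a = 1: 1+1=2, 1+12=13
a = 12: 12+12=24
Distinct sums: {-8, -4, -3, 0, 1, 2, 8, 12, 13, 24}
|A + A| = 10

|A + A| = 10


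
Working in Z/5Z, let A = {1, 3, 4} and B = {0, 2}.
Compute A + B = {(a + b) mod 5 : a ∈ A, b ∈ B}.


Work in Z/5Z: reduce every sum a + b modulo 5.
Enumerate all 6 pairs:
a = 1: 1+0=1, 1+2=3
a = 3: 3+0=3, 3+2=0
a = 4: 4+0=4, 4+2=1
Distinct residues collected: {0, 1, 3, 4}
|A + B| = 4 (out of 5 total residues).

A + B = {0, 1, 3, 4}


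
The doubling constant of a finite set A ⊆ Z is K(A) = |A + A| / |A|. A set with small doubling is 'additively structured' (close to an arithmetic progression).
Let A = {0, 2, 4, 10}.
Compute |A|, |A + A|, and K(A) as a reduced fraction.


|A| = 4.
Compute A + A by enumerating all 16 pairs.
A + A = {0, 2, 4, 6, 8, 10, 12, 14, 20}, so |A + A| = 9.
K = |A + A| / |A| = 9/4 (already in lowest terms) ≈ 2.2500.
Reference: AP of size 4 gives K = 7/4 ≈ 1.7500; a fully generic set of size 4 gives K ≈ 2.5000.

|A| = 4, |A + A| = 9, K = 9/4.


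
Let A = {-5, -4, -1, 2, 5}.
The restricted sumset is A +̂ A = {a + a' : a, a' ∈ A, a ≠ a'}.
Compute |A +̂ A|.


Restricted sumset: A +̂ A = {a + a' : a ∈ A, a' ∈ A, a ≠ a'}.
Equivalently, take A + A and drop any sum 2a that is achievable ONLY as a + a for a ∈ A (i.e. sums representable only with equal summands).
Enumerate pairs (a, a') with a < a' (symmetric, so each unordered pair gives one sum; this covers all a ≠ a'):
  -5 + -4 = -9
  -5 + -1 = -6
  -5 + 2 = -3
  -5 + 5 = 0
  -4 + -1 = -5
  -4 + 2 = -2
  -4 + 5 = 1
  -1 + 2 = 1
  -1 + 5 = 4
  2 + 5 = 7
Collected distinct sums: {-9, -6, -5, -3, -2, 0, 1, 4, 7}
|A +̂ A| = 9
(Reference bound: |A +̂ A| ≥ 2|A| - 3 for |A| ≥ 2, with |A| = 5 giving ≥ 7.)

|A +̂ A| = 9


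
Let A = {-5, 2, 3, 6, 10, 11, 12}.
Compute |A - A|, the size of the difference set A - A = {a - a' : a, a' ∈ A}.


A - A = {a - a' : a, a' ∈ A}; |A| = 7.
Bounds: 2|A|-1 ≤ |A - A| ≤ |A|² - |A| + 1, i.e. 13 ≤ |A - A| ≤ 43.
Note: 0 ∈ A - A always (from a - a). The set is symmetric: if d ∈ A - A then -d ∈ A - A.
Enumerate nonzero differences d = a - a' with a > a' (then include -d):
Positive differences: {1, 2, 3, 4, 5, 6, 7, 8, 9, 10, 11, 15, 16, 17}
Full difference set: {0} ∪ (positive diffs) ∪ (negative diffs).
|A - A| = 1 + 2·14 = 29 (matches direct enumeration: 29).

|A - A| = 29
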